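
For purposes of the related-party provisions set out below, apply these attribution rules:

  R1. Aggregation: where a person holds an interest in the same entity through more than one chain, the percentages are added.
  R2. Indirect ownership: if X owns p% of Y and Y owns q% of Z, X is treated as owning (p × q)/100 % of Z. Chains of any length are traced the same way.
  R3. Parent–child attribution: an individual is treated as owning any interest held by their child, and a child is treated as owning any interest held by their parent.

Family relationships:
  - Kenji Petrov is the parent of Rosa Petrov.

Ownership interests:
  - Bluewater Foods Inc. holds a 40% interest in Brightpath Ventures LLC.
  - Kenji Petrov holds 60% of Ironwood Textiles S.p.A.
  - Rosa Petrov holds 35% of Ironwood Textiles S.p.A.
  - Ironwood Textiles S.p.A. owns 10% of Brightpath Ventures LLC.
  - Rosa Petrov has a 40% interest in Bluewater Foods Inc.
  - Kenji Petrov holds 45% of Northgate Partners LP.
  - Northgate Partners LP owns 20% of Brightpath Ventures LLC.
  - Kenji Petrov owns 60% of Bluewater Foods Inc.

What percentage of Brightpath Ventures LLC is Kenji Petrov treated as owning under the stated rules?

By parent–child attribution (R3), Kenji Petrov is treated as also owning Rosa Petrov's interest in Ironwood Textiles S.p.A, giving 60% + 35% = 95%.
By parent–child attribution (R3), Kenji Petrov is treated as also owning Rosa Petrov's interest in Bluewater Foods Inc, giving 60% + 40% = 100%.
Chain via Ironwood Textiles S.p.A. (R2): 95% × 10% = 9.5% of Brightpath Ventures LLC.
Chain via Bluewater Foods Inc. (R2): 100% × 40% = 40% of Brightpath Ventures LLC.
Chain via Northgate Partners LP (R2): 45% × 20% = 9% of Brightpath Ventures LLC.
Aggregating (R1): 9.5% + 40% + 9% = 58.5%.

58.5%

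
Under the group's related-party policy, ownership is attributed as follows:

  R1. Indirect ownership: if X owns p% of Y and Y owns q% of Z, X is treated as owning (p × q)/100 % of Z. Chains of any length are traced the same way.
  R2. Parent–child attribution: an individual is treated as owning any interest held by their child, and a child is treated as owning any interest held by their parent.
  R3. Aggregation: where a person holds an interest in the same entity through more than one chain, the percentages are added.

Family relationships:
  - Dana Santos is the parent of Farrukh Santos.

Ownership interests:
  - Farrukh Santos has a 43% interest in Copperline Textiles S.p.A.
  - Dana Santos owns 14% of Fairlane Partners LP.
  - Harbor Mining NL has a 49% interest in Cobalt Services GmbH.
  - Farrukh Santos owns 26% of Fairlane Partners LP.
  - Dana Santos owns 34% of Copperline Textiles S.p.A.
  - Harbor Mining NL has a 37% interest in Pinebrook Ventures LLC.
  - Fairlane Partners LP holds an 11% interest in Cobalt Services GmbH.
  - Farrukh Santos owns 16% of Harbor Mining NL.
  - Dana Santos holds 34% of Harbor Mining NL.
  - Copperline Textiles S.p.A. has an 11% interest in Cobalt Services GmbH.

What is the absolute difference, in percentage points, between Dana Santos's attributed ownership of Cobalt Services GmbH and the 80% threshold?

42.63

By parent–child attribution (R2), Dana Santos is treated as also owning Farrukh Santos's interest in Fairlane Partners LP, giving 14% + 26% = 40%.
By parent–child attribution (R2), Dana Santos is treated as also owning Farrukh Santos's interest in Harbor Mining NL, giving 34% + 16% = 50%.
By parent–child attribution (R2), Dana Santos is treated as also owning Farrukh Santos's interest in Copperline Textiles S.p.A, giving 34% + 43% = 77%.
Chain via Fairlane Partners LP (R1): 40% × 11% = 4.4% of Cobalt Services GmbH.
Chain via Harbor Mining NL (R1): 50% × 49% = 24.5% of Cobalt Services GmbH.
Chain via Copperline Textiles S.p.A. (R1): 77% × 11% = 8.47% of Cobalt Services GmbH.
Aggregating (R3): 4.4% + 24.5% + 8.47% = 37.37%.
37.37% falls short of the 80% threshold by 42.63 percentage points.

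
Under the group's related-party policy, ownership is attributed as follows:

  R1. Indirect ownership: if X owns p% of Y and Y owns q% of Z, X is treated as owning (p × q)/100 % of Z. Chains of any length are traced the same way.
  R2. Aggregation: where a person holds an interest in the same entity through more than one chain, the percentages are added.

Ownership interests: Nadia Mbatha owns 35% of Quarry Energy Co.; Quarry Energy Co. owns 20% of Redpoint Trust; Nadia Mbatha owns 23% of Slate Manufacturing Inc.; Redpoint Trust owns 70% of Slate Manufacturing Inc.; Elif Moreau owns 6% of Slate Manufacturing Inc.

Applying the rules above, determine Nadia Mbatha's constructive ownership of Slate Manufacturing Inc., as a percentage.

27.9%

Chain via Quarry Energy Co. → Redpoint Trust (R1): 35% × 20% × 70% = 4.9% of Slate Manufacturing Inc.
Direct interest in Slate Manufacturing Inc: 23%.
Aggregating (R2): 4.9% + 23% = 27.9%.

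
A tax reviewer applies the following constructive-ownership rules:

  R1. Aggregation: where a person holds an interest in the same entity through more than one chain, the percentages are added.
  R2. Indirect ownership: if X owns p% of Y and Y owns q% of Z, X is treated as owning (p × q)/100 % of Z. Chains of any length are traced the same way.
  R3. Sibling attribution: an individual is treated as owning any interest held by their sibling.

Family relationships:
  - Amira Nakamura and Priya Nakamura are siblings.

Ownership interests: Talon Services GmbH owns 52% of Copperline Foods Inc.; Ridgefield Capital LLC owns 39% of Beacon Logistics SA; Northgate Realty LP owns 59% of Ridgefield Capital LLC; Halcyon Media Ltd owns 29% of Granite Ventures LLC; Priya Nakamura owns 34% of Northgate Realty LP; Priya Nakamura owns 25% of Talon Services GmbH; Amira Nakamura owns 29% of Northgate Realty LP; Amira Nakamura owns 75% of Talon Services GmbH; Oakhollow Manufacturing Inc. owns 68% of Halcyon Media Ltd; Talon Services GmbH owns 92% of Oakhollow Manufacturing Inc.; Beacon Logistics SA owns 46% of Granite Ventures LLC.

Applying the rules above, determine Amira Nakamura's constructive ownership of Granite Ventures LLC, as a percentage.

By sibling attribution (R3), Amira Nakamura is treated as also owning Priya Nakamura's interest in Northgate Realty LP, giving 29% + 34% = 63%.
By sibling attribution (R3), Amira Nakamura is treated as also owning Priya Nakamura's interest in Talon Services GmbH, giving 75% + 25% = 100%.
Chain via Northgate Realty LP → Ridgefield Capital LLC → Beacon Logistics SA (R2): 63% × 59% × 39% × 46% = 6.668298% of Granite Ventures LLC.
Chain via Talon Services GmbH → Oakhollow Manufacturing Inc. → Halcyon Media Ltd (R2): 100% × 92% × 68% × 29% = 18.1424% of Granite Ventures LLC.
Aggregating (R1): 6.668298% + 18.1424% = 24.810698%.

24.810698%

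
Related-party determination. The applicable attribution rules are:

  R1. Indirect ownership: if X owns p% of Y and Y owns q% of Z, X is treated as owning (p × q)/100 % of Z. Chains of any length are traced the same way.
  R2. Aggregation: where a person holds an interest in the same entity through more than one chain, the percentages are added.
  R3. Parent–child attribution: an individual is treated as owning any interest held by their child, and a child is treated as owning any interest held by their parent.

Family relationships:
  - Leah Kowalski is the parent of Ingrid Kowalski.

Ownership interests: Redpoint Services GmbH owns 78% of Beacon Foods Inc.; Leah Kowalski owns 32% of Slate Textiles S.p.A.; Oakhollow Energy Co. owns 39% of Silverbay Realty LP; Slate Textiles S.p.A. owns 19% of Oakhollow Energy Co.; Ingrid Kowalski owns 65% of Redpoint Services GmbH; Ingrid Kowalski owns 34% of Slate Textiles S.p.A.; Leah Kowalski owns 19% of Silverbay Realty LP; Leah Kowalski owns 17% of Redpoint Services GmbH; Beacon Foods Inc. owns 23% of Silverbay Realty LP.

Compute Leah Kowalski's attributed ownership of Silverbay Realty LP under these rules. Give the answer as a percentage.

By parent–child attribution (R3), Leah Kowalski is treated as also owning Ingrid Kowalski's interest in Slate Textiles S.p.A, giving 32% + 34% = 66%.
By parent–child attribution (R3), Leah Kowalski is treated as also owning Ingrid Kowalski's interest in Redpoint Services GmbH, giving 17% + 65% = 82%.
Chain via Slate Textiles S.p.A. → Oakhollow Energy Co. (R1): 66% × 19% × 39% = 4.8906% of Silverbay Realty LP.
Chain via Redpoint Services GmbH → Beacon Foods Inc. (R1): 82% × 78% × 23% = 14.7108% of Silverbay Realty LP.
Direct interest in Silverbay Realty LP: 19%.
Aggregating (R2): 4.8906% + 14.7108% + 19% = 38.6014%.

38.6014%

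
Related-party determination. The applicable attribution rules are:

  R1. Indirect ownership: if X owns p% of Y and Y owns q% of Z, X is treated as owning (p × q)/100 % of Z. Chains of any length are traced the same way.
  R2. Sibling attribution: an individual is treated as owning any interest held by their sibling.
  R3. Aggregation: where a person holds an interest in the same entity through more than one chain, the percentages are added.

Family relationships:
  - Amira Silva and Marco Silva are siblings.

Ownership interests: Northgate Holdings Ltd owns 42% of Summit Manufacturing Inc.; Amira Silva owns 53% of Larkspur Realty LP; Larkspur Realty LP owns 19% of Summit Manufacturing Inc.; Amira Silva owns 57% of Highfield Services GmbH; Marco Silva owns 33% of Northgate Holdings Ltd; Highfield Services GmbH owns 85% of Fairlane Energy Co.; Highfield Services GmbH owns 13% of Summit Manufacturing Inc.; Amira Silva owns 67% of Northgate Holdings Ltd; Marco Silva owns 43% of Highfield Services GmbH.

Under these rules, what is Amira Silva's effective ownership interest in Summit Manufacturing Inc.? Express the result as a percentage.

65.07%

By sibling attribution (R2), Amira Silva is treated as also owning Marco Silva's interest in Highfield Services GmbH, giving 57% + 43% = 100%.
By sibling attribution (R2), Amira Silva is treated as also owning Marco Silva's interest in Northgate Holdings Ltd, giving 67% + 33% = 100%.
Chain via Highfield Services GmbH (R1): 100% × 13% = 13% of Summit Manufacturing Inc.
Chain via Northgate Holdings Ltd (R1): 100% × 42% = 42% of Summit Manufacturing Inc.
Chain via Larkspur Realty LP (R1): 53% × 19% = 10.07% of Summit Manufacturing Inc.
Aggregating (R3): 13% + 42% + 10.07% = 65.07%.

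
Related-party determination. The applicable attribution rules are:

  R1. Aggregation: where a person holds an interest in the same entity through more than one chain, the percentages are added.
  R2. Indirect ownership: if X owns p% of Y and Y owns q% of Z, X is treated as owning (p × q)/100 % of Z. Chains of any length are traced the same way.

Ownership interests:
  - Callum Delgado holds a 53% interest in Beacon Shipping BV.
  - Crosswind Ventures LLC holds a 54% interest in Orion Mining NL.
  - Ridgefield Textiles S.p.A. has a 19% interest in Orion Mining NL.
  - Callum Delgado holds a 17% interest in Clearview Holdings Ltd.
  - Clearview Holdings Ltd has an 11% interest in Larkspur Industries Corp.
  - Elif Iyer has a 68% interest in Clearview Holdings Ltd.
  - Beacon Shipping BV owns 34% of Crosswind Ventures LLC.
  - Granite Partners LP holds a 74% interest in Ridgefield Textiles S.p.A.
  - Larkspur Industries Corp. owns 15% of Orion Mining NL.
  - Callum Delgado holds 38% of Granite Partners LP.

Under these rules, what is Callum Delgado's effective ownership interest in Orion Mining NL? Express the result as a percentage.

Chain via Clearview Holdings Ltd → Larkspur Industries Corp. (R2): 17% × 11% × 15% = 0.2805% of Orion Mining NL.
Chain via Granite Partners LP → Ridgefield Textiles S.p.A. (R2): 38% × 74% × 19% = 5.3428% of Orion Mining NL.
Chain via Beacon Shipping BV → Crosswind Ventures LLC (R2): 53% × 34% × 54% = 9.7308% of Orion Mining NL.
Aggregating (R1): 0.2805% + 5.3428% + 9.7308% = 15.3541%.

15.3541%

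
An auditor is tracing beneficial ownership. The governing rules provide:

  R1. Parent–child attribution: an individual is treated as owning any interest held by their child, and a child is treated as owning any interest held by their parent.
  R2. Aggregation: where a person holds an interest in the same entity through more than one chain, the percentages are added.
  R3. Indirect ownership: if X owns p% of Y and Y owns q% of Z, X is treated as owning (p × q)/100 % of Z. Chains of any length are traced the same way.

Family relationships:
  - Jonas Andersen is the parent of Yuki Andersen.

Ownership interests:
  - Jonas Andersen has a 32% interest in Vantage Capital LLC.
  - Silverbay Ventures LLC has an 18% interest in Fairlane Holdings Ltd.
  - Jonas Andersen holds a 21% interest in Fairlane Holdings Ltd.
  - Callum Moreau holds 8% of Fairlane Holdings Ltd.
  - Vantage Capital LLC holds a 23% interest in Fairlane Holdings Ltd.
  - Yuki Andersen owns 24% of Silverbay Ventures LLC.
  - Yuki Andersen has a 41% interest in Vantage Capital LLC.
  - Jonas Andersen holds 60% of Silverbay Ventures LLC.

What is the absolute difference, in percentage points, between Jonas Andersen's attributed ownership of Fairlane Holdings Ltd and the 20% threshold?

By parent–child attribution (R1), Jonas Andersen is treated as also owning Yuki Andersen's interest in Vantage Capital LLC, giving 32% + 41% = 73%.
By parent–child attribution (R1), Jonas Andersen is treated as also owning Yuki Andersen's interest in Silverbay Ventures LLC, giving 60% + 24% = 84%.
Chain via Vantage Capital LLC (R3): 73% × 23% = 16.79% of Fairlane Holdings Ltd.
Chain via Silverbay Ventures LLC (R3): 84% × 18% = 15.12% of Fairlane Holdings Ltd.
Direct interest in Fairlane Holdings Ltd: 21%.
Aggregating (R2): 16.79% + 15.12% + 21% = 52.91%.
52.91% exceeds the 20% threshold by 32.91 percentage points.

32.91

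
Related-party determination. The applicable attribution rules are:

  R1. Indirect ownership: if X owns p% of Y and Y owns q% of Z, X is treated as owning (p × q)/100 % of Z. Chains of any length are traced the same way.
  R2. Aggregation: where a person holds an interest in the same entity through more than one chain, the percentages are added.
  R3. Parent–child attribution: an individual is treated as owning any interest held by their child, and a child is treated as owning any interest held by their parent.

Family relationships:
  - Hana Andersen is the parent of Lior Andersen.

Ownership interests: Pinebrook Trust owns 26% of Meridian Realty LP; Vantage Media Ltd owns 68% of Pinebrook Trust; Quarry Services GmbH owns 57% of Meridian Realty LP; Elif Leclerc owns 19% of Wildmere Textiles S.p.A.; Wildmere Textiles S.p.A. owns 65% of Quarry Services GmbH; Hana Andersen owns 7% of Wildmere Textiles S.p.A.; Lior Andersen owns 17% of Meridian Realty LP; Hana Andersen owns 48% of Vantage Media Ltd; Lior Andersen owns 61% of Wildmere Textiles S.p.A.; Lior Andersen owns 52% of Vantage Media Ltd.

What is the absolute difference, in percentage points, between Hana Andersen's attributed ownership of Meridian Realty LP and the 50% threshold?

By parent–child attribution (R3), Hana Andersen is treated as also owning Lior Andersen's interest in Vantage Media Ltd, giving 48% + 52% = 100%.
By parent–child attribution (R3), Hana Andersen is treated as also owning Lior Andersen's interest in Wildmere Textiles S.p.A, giving 7% + 61% = 68%.
By parent–child attribution (R3), Hana Andersen is treated as owning Lior Andersen's 17% interest in Meridian Realty LP.
Chain via Vantage Media Ltd → Pinebrook Trust (R1): 100% × 68% × 26% = 17.68% of Meridian Realty LP.
Chain via Wildmere Textiles S.p.A. → Quarry Services GmbH (R1): 68% × 65% × 57% = 25.194% of Meridian Realty LP.
Direct interest in Meridian Realty LP: 17%.
Aggregating (R2): 17.68% + 25.194% + 17% = 59.874%.
59.874% exceeds the 50% threshold by 9.874 percentage points.

9.874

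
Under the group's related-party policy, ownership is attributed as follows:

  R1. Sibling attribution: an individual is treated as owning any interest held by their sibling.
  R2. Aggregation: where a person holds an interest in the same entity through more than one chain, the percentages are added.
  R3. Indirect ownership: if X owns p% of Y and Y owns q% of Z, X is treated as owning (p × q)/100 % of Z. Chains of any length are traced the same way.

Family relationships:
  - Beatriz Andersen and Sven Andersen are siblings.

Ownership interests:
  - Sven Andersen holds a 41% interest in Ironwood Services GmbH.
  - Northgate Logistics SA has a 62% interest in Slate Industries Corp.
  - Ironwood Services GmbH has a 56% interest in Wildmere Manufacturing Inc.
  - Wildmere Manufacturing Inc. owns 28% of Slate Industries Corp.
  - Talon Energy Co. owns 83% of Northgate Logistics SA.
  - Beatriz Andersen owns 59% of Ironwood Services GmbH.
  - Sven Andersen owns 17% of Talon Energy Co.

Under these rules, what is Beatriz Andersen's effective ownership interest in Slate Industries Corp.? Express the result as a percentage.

By sibling attribution (R1), Beatriz Andersen is treated as also owning Sven Andersen's interest in Ironwood Services GmbH, giving 59% + 41% = 100%.
By sibling attribution (R1), Beatriz Andersen is treated as owning Sven Andersen's 17% interest in Talon Energy Co.
Chain via Ironwood Services GmbH → Wildmere Manufacturing Inc. (R3): 100% × 56% × 28% = 15.68% of Slate Industries Corp.
Chain via Talon Energy Co. → Northgate Logistics SA (R3): 17% × 83% × 62% = 8.7482% of Slate Industries Corp.
Aggregating (R2): 15.68% + 8.7482% = 24.4282%.

24.4282%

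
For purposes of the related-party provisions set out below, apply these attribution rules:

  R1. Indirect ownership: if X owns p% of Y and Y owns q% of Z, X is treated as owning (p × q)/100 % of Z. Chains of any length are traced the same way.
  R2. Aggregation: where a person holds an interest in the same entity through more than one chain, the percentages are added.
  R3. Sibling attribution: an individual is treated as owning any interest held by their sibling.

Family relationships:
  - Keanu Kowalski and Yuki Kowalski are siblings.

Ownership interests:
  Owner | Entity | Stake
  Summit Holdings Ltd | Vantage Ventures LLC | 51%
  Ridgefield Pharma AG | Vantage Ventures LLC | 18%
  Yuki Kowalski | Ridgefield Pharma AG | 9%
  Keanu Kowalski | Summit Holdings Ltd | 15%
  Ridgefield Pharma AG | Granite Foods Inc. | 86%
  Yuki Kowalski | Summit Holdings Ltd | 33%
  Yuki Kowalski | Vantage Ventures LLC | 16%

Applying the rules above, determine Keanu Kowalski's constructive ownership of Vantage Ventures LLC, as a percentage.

By sibling attribution (R3), Keanu Kowalski is treated as also owning Yuki Kowalski's interest in Summit Holdings Ltd, giving 15% + 33% = 48%.
By sibling attribution (R3), Keanu Kowalski is treated as owning Yuki Kowalski's 9% interest in Ridgefield Pharma AG.
By sibling attribution (R3), Keanu Kowalski is treated as owning Yuki Kowalski's 16% interest in Vantage Ventures LLC.
Chain via Summit Holdings Ltd (R1): 48% × 51% = 24.48% of Vantage Ventures LLC.
Chain via Ridgefield Pharma AG (R1): 9% × 18% = 1.62% of Vantage Ventures LLC.
Direct interest in Vantage Ventures LLC: 16%.
Aggregating (R2): 24.48% + 1.62% + 16% = 42.1%.

42.1%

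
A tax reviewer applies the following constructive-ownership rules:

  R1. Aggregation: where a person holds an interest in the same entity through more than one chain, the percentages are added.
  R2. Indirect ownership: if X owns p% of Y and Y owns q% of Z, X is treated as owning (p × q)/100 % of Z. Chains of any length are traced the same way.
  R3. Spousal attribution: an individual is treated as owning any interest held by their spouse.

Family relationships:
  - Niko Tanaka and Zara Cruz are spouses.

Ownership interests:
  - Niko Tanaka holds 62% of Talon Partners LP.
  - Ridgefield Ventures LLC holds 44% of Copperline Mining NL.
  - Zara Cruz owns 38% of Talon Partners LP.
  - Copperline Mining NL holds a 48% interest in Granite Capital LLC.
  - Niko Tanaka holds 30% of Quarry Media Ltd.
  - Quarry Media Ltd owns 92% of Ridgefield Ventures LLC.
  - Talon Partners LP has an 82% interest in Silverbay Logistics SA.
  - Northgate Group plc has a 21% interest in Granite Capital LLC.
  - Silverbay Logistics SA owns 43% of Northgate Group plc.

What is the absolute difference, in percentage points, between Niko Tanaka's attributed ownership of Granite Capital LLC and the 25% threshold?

11.76628

By spousal attribution (R3), Niko Tanaka is treated as also owning Zara Cruz's interest in Talon Partners LP, giving 62% + 38% = 100%.
Chain via Quarry Media Ltd → Ridgefield Ventures LLC → Copperline Mining NL (R2): 30% × 92% × 44% × 48% = 5.82912% of Granite Capital LLC.
Chain via Talon Partners LP → Silverbay Logistics SA → Northgate Group plc (R2): 100% × 82% × 43% × 21% = 7.4046% of Granite Capital LLC.
Aggregating (R1): 5.82912% + 7.4046% = 13.23372%.
13.23372% falls short of the 25% threshold by 11.76628 percentage points.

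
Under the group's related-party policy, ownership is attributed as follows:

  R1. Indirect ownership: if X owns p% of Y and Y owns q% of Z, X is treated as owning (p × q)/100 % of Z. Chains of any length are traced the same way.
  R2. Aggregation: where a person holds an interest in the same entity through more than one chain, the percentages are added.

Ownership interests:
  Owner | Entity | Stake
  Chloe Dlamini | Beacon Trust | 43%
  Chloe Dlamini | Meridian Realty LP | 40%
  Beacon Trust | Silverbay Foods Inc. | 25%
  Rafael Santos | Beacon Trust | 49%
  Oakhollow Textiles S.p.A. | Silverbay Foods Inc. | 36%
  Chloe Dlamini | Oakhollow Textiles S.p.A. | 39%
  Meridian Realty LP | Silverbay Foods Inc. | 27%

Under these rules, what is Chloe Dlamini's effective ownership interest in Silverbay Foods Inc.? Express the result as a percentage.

Chain via Meridian Realty LP (R1): 40% × 27% = 10.8% of Silverbay Foods Inc.
Chain via Oakhollow Textiles S.p.A. (R1): 39% × 36% = 14.04% of Silverbay Foods Inc.
Chain via Beacon Trust (R1): 43% × 25% = 10.75% of Silverbay Foods Inc.
Aggregating (R2): 10.8% + 14.04% + 10.75% = 35.59%.

35.59%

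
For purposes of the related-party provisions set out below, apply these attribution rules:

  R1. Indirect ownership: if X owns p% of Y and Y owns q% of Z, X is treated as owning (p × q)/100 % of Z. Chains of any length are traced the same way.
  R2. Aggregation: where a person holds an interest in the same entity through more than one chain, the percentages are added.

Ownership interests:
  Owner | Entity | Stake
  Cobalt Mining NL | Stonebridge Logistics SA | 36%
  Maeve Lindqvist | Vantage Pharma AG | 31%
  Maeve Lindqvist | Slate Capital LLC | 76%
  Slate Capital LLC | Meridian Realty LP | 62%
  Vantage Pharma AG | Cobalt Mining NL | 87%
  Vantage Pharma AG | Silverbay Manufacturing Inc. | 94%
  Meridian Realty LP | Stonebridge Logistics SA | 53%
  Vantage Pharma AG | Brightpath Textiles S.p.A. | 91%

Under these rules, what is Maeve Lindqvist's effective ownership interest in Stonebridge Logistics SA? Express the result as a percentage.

Chain via Slate Capital LLC → Meridian Realty LP (R1): 76% × 62% × 53% = 24.9736% of Stonebridge Logistics SA.
Chain via Vantage Pharma AG → Cobalt Mining NL (R1): 31% × 87% × 36% = 9.7092% of Stonebridge Logistics SA.
Aggregating (R2): 24.9736% + 9.7092% = 34.6828%.

34.6828%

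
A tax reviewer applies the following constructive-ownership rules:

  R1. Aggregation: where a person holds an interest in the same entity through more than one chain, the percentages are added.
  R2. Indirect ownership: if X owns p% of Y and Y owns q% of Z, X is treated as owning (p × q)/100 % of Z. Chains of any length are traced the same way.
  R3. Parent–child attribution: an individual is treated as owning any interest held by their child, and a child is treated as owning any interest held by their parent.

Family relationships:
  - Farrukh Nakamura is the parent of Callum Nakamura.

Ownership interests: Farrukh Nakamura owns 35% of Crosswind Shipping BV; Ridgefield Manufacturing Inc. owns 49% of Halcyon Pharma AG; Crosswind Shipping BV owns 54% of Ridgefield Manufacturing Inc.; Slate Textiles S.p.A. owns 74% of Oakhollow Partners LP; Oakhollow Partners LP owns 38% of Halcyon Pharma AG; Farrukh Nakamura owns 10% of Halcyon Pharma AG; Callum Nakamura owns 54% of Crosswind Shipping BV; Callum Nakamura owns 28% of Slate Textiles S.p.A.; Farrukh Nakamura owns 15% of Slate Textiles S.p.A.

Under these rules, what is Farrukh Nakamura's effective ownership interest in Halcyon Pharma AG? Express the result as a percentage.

By parent–child attribution (R3), Farrukh Nakamura is treated as also owning Callum Nakamura's interest in Crosswind Shipping BV, giving 35% + 54% = 89%.
By parent–child attribution (R3), Farrukh Nakamura is treated as also owning Callum Nakamura's interest in Slate Textiles S.p.A, giving 15% + 28% = 43%.
Chain via Crosswind Shipping BV → Ridgefield Manufacturing Inc. (R2): 89% × 54% × 49% = 23.5494% of Halcyon Pharma AG.
Chain via Slate Textiles S.p.A. → Oakhollow Partners LP (R2): 43% × 74% × 38% = 12.0916% of Halcyon Pharma AG.
Direct interest in Halcyon Pharma AG: 10%.
Aggregating (R1): 23.5494% + 12.0916% + 10% = 45.641%.

45.641%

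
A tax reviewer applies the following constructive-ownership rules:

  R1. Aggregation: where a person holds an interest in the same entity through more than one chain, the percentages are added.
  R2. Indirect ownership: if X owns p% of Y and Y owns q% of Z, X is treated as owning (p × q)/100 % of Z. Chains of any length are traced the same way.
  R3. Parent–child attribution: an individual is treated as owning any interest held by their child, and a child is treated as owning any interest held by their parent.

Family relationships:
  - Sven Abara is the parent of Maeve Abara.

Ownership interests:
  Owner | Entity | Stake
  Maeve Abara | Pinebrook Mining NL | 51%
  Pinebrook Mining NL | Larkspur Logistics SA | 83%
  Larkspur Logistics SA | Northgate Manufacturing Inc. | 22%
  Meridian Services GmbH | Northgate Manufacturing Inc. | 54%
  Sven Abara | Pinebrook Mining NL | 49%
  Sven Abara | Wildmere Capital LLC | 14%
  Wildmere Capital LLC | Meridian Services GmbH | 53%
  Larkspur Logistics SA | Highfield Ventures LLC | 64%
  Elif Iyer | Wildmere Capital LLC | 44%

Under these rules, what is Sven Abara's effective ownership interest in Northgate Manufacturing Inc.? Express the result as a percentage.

By parent–child attribution (R3), Sven Abara is treated as also owning Maeve Abara's interest in Pinebrook Mining NL, giving 49% + 51% = 100%.
Chain via Wildmere Capital LLC → Meridian Services GmbH (R2): 14% × 53% × 54% = 4.0068% of Northgate Manufacturing Inc.
Chain via Pinebrook Mining NL → Larkspur Logistics SA (R2): 100% × 83% × 22% = 18.26% of Northgate Manufacturing Inc.
Aggregating (R1): 4.0068% + 18.26% = 22.2668%.

22.2668%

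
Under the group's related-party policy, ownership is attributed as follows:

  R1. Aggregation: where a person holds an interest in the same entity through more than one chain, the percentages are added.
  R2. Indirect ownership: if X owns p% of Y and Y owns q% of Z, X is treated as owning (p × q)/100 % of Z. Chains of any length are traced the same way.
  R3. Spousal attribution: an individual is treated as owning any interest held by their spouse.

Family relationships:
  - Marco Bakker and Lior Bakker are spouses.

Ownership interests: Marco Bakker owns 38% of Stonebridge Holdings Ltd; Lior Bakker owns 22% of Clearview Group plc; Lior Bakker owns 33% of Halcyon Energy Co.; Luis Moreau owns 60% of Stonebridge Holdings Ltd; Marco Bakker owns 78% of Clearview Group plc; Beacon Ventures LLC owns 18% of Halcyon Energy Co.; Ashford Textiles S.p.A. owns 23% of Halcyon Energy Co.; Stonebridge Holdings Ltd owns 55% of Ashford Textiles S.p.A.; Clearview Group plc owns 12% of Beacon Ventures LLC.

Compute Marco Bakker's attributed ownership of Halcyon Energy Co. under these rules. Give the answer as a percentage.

By spousal attribution (R3), Marco Bakker is treated as also owning Lior Bakker's interest in Clearview Group plc, giving 78% + 22% = 100%.
By spousal attribution (R3), Marco Bakker is treated as owning Lior Bakker's 33% interest in Halcyon Energy Co.
Chain via Stonebridge Holdings Ltd → Ashford Textiles S.p.A. (R2): 38% × 55% × 23% = 4.807% of Halcyon Energy Co.
Chain via Clearview Group plc → Beacon Ventures LLC (R2): 100% × 12% × 18% = 2.16% of Halcyon Energy Co.
Direct interest in Halcyon Energy Co: 33%.
Aggregating (R1): 4.807% + 2.16% + 33% = 39.967%.

39.967%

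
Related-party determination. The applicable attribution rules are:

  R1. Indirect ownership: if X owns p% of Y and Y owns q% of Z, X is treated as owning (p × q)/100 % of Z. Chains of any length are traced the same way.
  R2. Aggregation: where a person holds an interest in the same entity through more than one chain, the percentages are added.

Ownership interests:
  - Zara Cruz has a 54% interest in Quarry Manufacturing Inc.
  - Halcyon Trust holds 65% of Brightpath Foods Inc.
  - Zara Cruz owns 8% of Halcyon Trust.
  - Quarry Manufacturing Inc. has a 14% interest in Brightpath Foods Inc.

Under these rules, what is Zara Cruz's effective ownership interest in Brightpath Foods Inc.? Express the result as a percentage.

12.76%

Chain via Quarry Manufacturing Inc. (R1): 54% × 14% = 7.56% of Brightpath Foods Inc.
Chain via Halcyon Trust (R1): 8% × 65% = 5.2% of Brightpath Foods Inc.
Aggregating (R2): 7.56% + 5.2% = 12.76%.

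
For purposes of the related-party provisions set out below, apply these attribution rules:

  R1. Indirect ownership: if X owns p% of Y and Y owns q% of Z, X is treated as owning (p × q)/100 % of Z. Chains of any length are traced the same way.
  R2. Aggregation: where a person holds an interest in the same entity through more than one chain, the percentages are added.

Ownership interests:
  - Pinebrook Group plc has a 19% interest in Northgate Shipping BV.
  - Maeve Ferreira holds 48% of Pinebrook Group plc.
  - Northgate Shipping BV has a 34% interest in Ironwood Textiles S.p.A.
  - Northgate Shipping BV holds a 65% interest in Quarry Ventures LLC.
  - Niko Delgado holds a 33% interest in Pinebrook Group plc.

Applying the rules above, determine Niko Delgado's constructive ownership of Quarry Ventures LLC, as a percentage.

Chain via Pinebrook Group plc → Northgate Shipping BV (R1): 33% × 19% × 65% = 4.0755% of Quarry Ventures LLC.

4.0755%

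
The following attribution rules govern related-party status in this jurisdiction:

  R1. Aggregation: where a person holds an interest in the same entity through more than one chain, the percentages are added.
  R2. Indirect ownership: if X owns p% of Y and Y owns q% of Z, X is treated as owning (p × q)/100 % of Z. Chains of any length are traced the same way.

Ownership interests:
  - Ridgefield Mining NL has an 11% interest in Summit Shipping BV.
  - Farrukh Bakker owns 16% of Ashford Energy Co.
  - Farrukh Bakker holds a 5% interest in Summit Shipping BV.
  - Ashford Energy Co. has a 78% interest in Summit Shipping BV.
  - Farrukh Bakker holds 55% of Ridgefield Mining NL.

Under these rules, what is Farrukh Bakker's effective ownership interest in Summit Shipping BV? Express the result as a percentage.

Chain via Ridgefield Mining NL (R2): 55% × 11% = 6.05% of Summit Shipping BV.
Chain via Ashford Energy Co. (R2): 16% × 78% = 12.48% of Summit Shipping BV.
Direct interest in Summit Shipping BV: 5%.
Aggregating (R1): 6.05% + 12.48% + 5% = 23.53%.

23.53%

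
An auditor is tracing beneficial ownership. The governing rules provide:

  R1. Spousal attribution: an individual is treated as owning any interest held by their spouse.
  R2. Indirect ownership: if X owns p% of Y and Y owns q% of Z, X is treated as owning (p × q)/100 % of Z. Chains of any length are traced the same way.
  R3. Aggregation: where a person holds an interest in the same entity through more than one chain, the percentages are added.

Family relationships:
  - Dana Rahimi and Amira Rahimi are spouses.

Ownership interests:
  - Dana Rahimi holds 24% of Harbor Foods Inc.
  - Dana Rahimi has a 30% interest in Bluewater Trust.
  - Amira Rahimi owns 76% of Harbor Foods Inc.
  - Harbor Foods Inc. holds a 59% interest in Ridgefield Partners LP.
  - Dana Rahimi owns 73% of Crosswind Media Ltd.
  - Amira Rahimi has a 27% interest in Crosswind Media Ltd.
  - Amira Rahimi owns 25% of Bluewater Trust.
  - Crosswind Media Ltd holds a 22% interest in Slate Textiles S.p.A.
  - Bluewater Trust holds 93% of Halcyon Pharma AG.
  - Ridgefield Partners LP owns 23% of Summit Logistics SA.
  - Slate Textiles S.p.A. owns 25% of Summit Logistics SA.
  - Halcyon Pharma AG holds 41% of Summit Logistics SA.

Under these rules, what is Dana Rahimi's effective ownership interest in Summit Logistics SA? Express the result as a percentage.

By spousal attribution (R1), Dana Rahimi is treated as also owning Amira Rahimi's interest in Harbor Foods Inc, giving 24% + 76% = 100%.
By spousal attribution (R1), Dana Rahimi is treated as also owning Amira Rahimi's interest in Bluewater Trust, giving 30% + 25% = 55%.
By spousal attribution (R1), Dana Rahimi is treated as also owning Amira Rahimi's interest in Crosswind Media Ltd, giving 73% + 27% = 100%.
Chain via Harbor Foods Inc. → Ridgefield Partners LP (R2): 100% × 59% × 23% = 13.57% of Summit Logistics SA.
Chain via Bluewater Trust → Halcyon Pharma AG (R2): 55% × 93% × 41% = 20.9715% of Summit Logistics SA.
Chain via Crosswind Media Ltd → Slate Textiles S.p.A. (R2): 100% × 22% × 25% = 5.5% of Summit Logistics SA.
Aggregating (R3): 13.57% + 20.9715% + 5.5% = 40.0415%.

40.0415%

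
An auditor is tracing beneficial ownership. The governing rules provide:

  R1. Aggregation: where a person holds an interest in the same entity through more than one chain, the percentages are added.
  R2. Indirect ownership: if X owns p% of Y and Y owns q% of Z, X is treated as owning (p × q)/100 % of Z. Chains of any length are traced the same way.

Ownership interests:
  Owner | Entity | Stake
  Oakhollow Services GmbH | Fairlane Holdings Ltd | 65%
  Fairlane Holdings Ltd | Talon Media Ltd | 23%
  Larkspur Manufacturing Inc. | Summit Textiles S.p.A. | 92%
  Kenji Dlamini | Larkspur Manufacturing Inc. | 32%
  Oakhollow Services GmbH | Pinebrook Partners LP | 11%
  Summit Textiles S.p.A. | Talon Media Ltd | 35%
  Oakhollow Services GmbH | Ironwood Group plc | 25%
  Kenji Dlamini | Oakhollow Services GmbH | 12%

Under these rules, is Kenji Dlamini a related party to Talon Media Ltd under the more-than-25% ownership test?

No

Chain via Oakhollow Services GmbH → Fairlane Holdings Ltd (R2): 12% × 65% × 23% = 1.794% of Talon Media Ltd.
Chain via Larkspur Manufacturing Inc. → Summit Textiles S.p.A. (R2): 32% × 92% × 35% = 10.304% of Talon Media Ltd.
Aggregating (R1): 1.794% + 10.304% = 12.098%.
12.098% does not exceed the 25% threshold, so Kenji is not a related party to Talon Media Ltd.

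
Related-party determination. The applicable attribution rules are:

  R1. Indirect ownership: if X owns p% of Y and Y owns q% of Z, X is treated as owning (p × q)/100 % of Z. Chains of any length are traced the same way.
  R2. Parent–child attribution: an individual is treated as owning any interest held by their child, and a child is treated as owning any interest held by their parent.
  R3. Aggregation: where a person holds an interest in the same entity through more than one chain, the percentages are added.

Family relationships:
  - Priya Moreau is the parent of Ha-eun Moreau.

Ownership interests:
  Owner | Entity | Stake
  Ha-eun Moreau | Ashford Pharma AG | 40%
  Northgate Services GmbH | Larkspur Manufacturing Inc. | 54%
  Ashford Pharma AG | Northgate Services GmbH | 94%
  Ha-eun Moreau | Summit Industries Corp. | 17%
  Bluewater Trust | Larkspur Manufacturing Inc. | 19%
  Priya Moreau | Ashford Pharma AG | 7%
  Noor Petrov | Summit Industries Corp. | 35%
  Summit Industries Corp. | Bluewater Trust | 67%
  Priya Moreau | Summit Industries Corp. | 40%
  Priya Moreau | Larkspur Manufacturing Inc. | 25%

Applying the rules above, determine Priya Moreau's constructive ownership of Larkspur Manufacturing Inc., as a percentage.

By parent–child attribution (R2), Priya Moreau is treated as also owning Ha-eun Moreau's interest in Summit Industries Corp, giving 40% + 17% = 57%.
By parent–child attribution (R2), Priya Moreau is treated as also owning Ha-eun Moreau's interest in Ashford Pharma AG, giving 7% + 40% = 47%.
Chain via Summit Industries Corp. → Bluewater Trust (R1): 57% × 67% × 19% = 7.2561% of Larkspur Manufacturing Inc.
Chain via Ashford Pharma AG → Northgate Services GmbH (R1): 47% × 94% × 54% = 23.8572% of Larkspur Manufacturing Inc.
Direct interest in Larkspur Manufacturing Inc: 25%.
Aggregating (R3): 7.2561% + 23.8572% + 25% = 56.1133%.

56.1133%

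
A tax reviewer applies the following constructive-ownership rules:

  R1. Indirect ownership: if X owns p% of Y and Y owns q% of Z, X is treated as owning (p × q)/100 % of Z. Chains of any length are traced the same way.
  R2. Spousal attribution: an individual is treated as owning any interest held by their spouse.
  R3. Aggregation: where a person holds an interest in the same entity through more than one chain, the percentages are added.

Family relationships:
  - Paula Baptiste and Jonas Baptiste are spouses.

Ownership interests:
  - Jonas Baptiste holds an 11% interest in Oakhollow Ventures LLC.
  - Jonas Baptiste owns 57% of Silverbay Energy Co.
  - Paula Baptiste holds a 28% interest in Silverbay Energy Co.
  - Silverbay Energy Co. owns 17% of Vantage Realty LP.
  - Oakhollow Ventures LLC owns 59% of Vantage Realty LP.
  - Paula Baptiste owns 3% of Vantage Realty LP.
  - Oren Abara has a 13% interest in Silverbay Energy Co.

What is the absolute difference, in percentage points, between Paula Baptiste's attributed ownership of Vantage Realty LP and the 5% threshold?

18.94

By spousal attribution (R2), Paula Baptiste is treated as also owning Jonas Baptiste's interest in Silverbay Energy Co, giving 28% + 57% = 85%.
By spousal attribution (R2), Paula Baptiste is treated as owning Jonas Baptiste's 11% interest in Oakhollow Ventures LLC.
Chain via Silverbay Energy Co. (R1): 85% × 17% = 14.45% of Vantage Realty LP.
Direct interest in Vantage Realty LP: 3%.
Chain via Oakhollow Ventures LLC (R1): 11% × 59% = 6.49% of Vantage Realty LP.
Aggregating (R3): 14.45% + 3% + 6.49% = 23.94%.
23.94% exceeds the 5% threshold by 18.94 percentage points.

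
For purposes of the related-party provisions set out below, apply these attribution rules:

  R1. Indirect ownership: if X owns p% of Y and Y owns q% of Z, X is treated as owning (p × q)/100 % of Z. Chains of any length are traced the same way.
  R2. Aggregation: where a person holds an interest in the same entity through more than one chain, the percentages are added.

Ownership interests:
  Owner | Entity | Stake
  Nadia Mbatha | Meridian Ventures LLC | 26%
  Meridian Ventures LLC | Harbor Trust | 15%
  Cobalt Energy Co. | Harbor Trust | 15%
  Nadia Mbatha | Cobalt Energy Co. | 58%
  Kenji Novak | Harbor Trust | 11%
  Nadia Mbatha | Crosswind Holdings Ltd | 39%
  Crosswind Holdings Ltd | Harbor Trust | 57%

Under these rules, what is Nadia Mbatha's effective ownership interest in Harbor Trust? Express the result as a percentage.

Chain via Meridian Ventures LLC (R1): 26% × 15% = 3.9% of Harbor Trust.
Chain via Cobalt Energy Co. (R1): 58% × 15% = 8.7% of Harbor Trust.
Chain via Crosswind Holdings Ltd (R1): 39% × 57% = 22.23% of Harbor Trust.
Aggregating (R2): 3.9% + 8.7% + 22.23% = 34.83%.

34.83%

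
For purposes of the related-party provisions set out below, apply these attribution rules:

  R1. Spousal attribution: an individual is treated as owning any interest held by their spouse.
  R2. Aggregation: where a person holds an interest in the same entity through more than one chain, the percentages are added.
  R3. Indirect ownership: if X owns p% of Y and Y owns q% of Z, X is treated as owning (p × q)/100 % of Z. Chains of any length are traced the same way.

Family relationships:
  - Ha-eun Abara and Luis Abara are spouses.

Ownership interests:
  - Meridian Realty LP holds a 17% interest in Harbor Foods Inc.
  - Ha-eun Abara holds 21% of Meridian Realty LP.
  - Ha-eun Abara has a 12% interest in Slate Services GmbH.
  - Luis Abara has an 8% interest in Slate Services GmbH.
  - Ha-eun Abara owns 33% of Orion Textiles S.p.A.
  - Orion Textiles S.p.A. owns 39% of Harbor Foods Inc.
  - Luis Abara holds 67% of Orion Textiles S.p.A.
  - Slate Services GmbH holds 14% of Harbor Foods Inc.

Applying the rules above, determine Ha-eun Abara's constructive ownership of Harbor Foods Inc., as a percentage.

By spousal attribution (R1), Ha-eun Abara is treated as also owning Luis Abara's interest in Slate Services GmbH, giving 12% + 8% = 20%.
By spousal attribution (R1), Ha-eun Abara is treated as also owning Luis Abara's interest in Orion Textiles S.p.A, giving 33% + 67% = 100%.
Chain via Meridian Realty LP (R3): 21% × 17% = 3.57% of Harbor Foods Inc.
Chain via Slate Services GmbH (R3): 20% × 14% = 2.8% of Harbor Foods Inc.
Chain via Orion Textiles S.p.A. (R3): 100% × 39% = 39% of Harbor Foods Inc.
Aggregating (R2): 3.57% + 2.8% + 39% = 45.37%.

45.37%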